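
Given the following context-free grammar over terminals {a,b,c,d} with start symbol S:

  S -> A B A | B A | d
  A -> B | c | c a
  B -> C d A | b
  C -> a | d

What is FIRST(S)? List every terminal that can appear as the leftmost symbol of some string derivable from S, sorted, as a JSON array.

Compute FIRST by fixpoint:
[1]
  A via A→c: +{c}
  B via B→b: +{b}
  C via C→a: +{a}
  C via C→d: +{d}
  S via S→A B A: +{c}
  S via S→B A: +{b}
  S via S→d: +{d}
  FIRST(S)={b,c,d}  FIRST(A)={c}  FIRST(B)={b}  FIRST(C)={a,d}
[2]
  A via A→B: +{b}
  B via B→C d A: +{a,d}
  S via S→B A: +{a}
  FIRST(S)={a,b,c,d}  FIRST(A)={b,c}  FIRST(B)={a,b,d}  FIRST(C)={a,d}
[3]
  A via A→B: +{a,d}
  FIRST(S)={a,b,c,d}  FIRST(A)={a,b,c,d}  FIRST(B)={a,b,d}  FIRST(C)={a,d}
[4] (no change)
  FIRST(S)={a,b,c,d}  FIRST(A)={a,b,c,d}  FIRST(B)={a,b,d}  FIRST(C)={a,d}

FIRST(S) = ["a", "b", "c", "d"]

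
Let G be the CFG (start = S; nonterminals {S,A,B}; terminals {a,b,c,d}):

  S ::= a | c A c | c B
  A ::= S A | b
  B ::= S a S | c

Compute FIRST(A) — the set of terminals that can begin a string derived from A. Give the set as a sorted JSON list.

FIRST sets, iterate to fixpoint:
[1]
  A via A→b: +{b}
  B via B→c: +{c}
  S via S→a: +{a}
  S via S→c A c: +{c}
  S: {a,c}  A: {b}  B: {c}
[2]
  A via A→S A: +{a,c}
  B via B→S a S: +{a}
  S: {a,c}  A: {a,b,c}  B: {a,c}
[3] (no change)
  S: {a,c}  A: {a,b,c}  B: {a,c}

FIRST(A) = ["a", "b", "c"]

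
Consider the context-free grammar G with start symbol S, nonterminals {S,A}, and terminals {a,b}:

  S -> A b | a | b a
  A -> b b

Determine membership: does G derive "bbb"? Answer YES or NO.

CNF form of G:
  S -> A T0 | T0 T1 | a
  A -> T0 T0
  T0 -> b
  T1 -> a

CYK table (by increasing span):
  T[0,0] 'b' = {T0}  orig:{}
  T[1,1] 'b' = {T0}  orig:{}
  T[2,2] 'b' = {T0}  orig:{}
  T[0,1] 'bb' = {A}
  T[1,2] 'bb' = {A}
  T[0,2] 'bbb' = {S}

S ∈ T[0,2] ⇒ YES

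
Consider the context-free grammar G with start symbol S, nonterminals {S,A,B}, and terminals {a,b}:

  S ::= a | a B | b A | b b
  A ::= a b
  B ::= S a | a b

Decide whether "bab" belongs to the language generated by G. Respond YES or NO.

Convert to CNF:
  S -> T0 B | T1 A | T1 T1 | a
  A -> T0 T1
  B -> S T0 | T0 T1
  T0 -> a
  T1 -> b

CYK table (by increasing span):
  [0..0]={T1}  "b"  orig:{}
  [1..1]={S,T0}  "a"  orig:{S}
  [2..2]={T1}  "b"  orig:{}
  [0..1]=∅  "ba"
  [1..2]={A,B}  "ab"
  [0..2]={S}  "bab"

S ∈ T[0,2] ⇒ YES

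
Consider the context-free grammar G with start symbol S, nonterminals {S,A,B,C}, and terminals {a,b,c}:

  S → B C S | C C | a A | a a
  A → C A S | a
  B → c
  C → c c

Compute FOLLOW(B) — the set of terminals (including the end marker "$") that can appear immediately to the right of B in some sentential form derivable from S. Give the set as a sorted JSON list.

Compute FIRST by fixpoint:
round 1:
  A via A→a: +{a}
  B via B→c: +{c}
  C via C→c c: +{c}
  S via S→B C S: +{c}
  S via S→a A: +{a}
  FIRST(S)={a,c}  FIRST(A)={a}  FIRST(B)={c}  FIRST(C)={c}
round 2:
  A via A→C A S: +{c}
  FIRST(S)={a,c}  FIRST(A)={a,c}  FIRST(B)={c}  FIRST(C)={c}
round 3: (stable)
  FIRST(S)={a,c}  FIRST(A)={a,c}  FIRST(B)={c}  FIRST(C)={c}

FOLLOW iteration:
seed FOLLOW(S) with $
pass 1:
  A→C A S: FOLLOW(C) ⊇ FIRST(A) = {a,c}; new: +{a,c}
  A→C A S: FOLLOW(A) ⊇ FIRST(S) = {a,c}; new: +{a,c}
  A→C A S: FOLLOW(S) ⊇ FOLLOW(A) ⊇ {a,c}; new: +{a,c}
  S→B C S: FOLLOW(B) ⊇ FIRST(C) = {c}; new: +{c}
  S→C C: FOLLOW(C) ⊇ FOLLOW(S) ⊇ {$,a,c}; new: +{$}
  S→a A: FOLLOW(A) ⊇ FOLLOW(S) ⊇ {$,a,c}; new: +{$}
  S: {$,a,c}  A: {$,a,c}  B: {c}  C: {$,a,c}
pass 2: — fixpoint
  S: {$,a,c}  A: {$,a,c}  B: {c}  C: {$,a,c}

FOLLOW(B) = ["c"]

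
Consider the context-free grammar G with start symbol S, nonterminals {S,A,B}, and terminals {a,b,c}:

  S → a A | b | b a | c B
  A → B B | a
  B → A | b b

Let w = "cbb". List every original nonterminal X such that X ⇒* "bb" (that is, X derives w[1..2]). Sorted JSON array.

Convert to CNF:
  S -> T0 T1 | T1 A | T2 B | b
  A -> B B | a
  B -> B B | T0 T0 | a
  T0 -> b
  T1 -> a
  T2 -> c

Fill CYK table bottom-up (cells [i..j] with 1 ≤ i ≤ j ≤ 2 only):
  [1..1]={S,T0}  "b"  orig:{S}
  [2..2]={S,T0}  "b"  orig:{S}
  [1..2]={B}  "bb"

Original NTs in T[1,2] deriving "bb": ["B"]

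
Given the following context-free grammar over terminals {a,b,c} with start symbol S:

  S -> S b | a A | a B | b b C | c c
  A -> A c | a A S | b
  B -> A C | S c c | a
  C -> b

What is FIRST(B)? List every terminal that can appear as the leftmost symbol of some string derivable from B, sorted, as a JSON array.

FIRST iteration:
pass 1:
  A via A→a A S: +{a}
  A via A→b: +{b}
  B via B→A C: +{a,b}
  C via C→b: +{b}
  S via S→a A: +{a}
  S via S→b b C: +{b}
  S via S→c c: +{c}
  S: {a,b,c}  A: {a,b}  B: {a,b}  C: {b}
pass 2:
  B via B→S c c: +{c}
  S: {a,b,c}  A: {a,b}  B: {a,b,c}  C: {b}
pass 3: done
  S: {a,b,c}  A: {a,b}  B: {a,b,c}  C: {b}

FIRST(B) = ["a", "b", "c"]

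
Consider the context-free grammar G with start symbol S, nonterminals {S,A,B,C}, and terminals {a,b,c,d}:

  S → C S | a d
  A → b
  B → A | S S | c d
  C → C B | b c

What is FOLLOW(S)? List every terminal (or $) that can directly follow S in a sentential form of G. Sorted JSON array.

FIRST sets, iterate to fixpoint:
round 1:
  A via A→b: +{b}
  B via B→A: +{b}
  B via B→c d: +{c}
  C via C→b c: +{b}
  S via S→C S: +{b}
  S via S→a d: +{a}
  FIRST[S]={a,b}  FIRST[A]={b}  FIRST[B]={b,c}  FIRST[C]={b}
round 2:
  B via B→S S: +{a}
  FIRST[S]={a,b}  FIRST[A]={b}  FIRST[B]={a,b,c}  FIRST[C]={b}
round 3: (stable)
  FIRST[S]={a,b}  FIRST[A]={b}  FIRST[B]={a,b,c}  FIRST[C]={b}

FOLLOW sets:
FOLLOW(S) := {$}
round 1:
  B→S S: FOLLOW(S) ⊇ FIRST(S) = {a,b}; new: +{a,b}
  C→C B: FOLLOW(C) ⊇ FIRST(B) = {a,b,c}; new: +{a,b,c}
  C→C B: FOLLOW(B) ⊇ FOLLOW(C) ⊇ {a,b,c}; new: +{a,b,c}
  FOLLOW[S]={$,a,b}  FOLLOW[A]={}  FOLLOW[B]={a,b,c}  FOLLOW[C]={a,b,c}
round 2:
  B→A: FOLLOW(A) ⊇ FOLLOW(B) ⊇ {a,b,c}; new: +{a,b,c}
  B→S S: FOLLOW(S) ⊇ FOLLOW(B) ⊇ {a,b,c}; new: +{c}
  FOLLOW[S]={$,a,b,c}  FOLLOW[A]={a,b,c}  FOLLOW[B]={a,b,c}  FOLLOW[C]={a,b,c}
round 3: (no change)
  FOLLOW[S]={$,a,b,c}  FOLLOW[A]={a,b,c}  FOLLOW[B]={a,b,c}  FOLLOW[C]={a,b,c}

FOLLOW(S) = ["$", "a", "b", "c"]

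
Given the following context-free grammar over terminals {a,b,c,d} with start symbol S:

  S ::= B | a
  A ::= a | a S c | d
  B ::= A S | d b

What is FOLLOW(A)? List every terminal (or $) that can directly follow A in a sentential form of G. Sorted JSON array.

Compute FIRST by fixpoint:
iter 1:
  A via A→a: +{a}
  A via A→d: +{d}
  B via B→A S: +{a,d}
  S via S→B: +{a,d}
  S: {a,d}  A: {a,d}  B: {a,d}
iter 2: (stable)
  S: {a,d}  A: {a,d}  B: {a,d}

FOLLOW iteration:
FOLLOW(S) := {$}
iter 1:
  A→a S c: FOLLOW(S) ⊇ FIRST(c) = {c}; new: +{c}
  B→A S: FOLLOW(A) ⊇ FIRST(S) = {a,d}; new: +{a,d}
  S→B: FOLLOW(B) ⊇ FOLLOW(S) ⊇ {$,c}; new: +{$,c}
  FOLLOW[S]={$,c}  FOLLOW[A]={a,d}  FOLLOW[B]={$,c}
iter 2: done
  FOLLOW[S]={$,c}  FOLLOW[A]={a,d}  FOLLOW[B]={$,c}

FOLLOW(A) = ["a", "d"]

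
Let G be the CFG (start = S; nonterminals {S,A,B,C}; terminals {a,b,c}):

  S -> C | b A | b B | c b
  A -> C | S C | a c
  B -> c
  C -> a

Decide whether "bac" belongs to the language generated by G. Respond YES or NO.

CNF form of G:
  S -> T1 T2 | T2 A | T2 B | a
  A -> S C | T0 T1 | a
  B -> c
  C -> a
  T0 -> a
  T1 -> c
  T2 -> b

CYK table (by increasing span):
  T[0,0] 'b' = {T2}  orig:{}
  T[1,1] 'a' = {A,C,S,T0}  orig:{A,C,S}
  T[2,2] 'c' = {B,T1}  orig:{B}
  T[0,1] 'ba' = {S}
  T[1,2] 'ac' = {A}
  T[0,2] 'bac' = {S}

S ∈ T[0,2] ⇒ YES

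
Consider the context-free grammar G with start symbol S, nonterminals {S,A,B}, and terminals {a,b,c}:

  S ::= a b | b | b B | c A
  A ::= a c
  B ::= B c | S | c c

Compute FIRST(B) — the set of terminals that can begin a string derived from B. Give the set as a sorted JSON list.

FIRST sets, iterate to fixpoint:
round 1:
  A via A→a c: +{a}
  B via B→c c: +{c}
  S via S→a b: +{a}
  S via S→b: +{b}
  S via S→c A: +{c}
  FIRST(S)={a,b,c}  FIRST(A)={a}  FIRST(B)={c}
round 2:
  B via B→S: +{a,b}
  FIRST(S)={a,b,c}  FIRST(A)={a}  FIRST(B)={a,b,c}
round 3: done
  FIRST(S)={a,b,c}  FIRST(A)={a}  FIRST(B)={a,b,c}

FIRST(B) = ["a", "b", "c"]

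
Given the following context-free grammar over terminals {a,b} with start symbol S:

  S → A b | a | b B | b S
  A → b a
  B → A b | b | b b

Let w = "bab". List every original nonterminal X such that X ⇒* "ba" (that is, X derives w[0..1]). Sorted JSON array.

Convert to CNF:
  S -> A T0 | T0 B | T0 S | a
  A -> T0 T1
  B -> A T0 | T0 T0 | b
  T0 -> b
  T1 -> a

CYK fill — only the sub-triangle for w[0..1]:
  T[0,0] 'b' = {B,T0}  orig:{B}
  T[1,1] 'a' = {S,T1}  orig:{S}
  T[0,1] 'ba' = {A,S}

Original NTs in T[0,1] deriving "ba": ["A", "S"]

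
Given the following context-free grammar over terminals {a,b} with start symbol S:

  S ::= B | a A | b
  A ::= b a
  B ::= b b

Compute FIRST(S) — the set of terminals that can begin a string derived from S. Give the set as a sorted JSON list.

FIRST sets, iterate to fixpoint:
iter 1:
  A via A→b a: +{b}
  B via B→b b: +{b}
  S via S→B: +{b}
  S via S→a A: +{a}
  S: {a,b}  A: {b}  B: {b}
iter 2: (stable)
  S: {a,b}  A: {b}  B: {b}

FIRST(S) = ["a", "b"]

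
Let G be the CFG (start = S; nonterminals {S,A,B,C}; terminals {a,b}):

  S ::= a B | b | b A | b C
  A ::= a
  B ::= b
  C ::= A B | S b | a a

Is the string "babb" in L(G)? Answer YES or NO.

Convert to CNF:
  S -> T0 A | T0 C | T1 B | b
  A -> a
  B -> b
  C -> A B | S T0 | T1 T1
  T0 -> b
  T1 -> a

CYK table (by increasing span):
  cell(0,0) b: {B,S,T0}  orig:{B,S}
  cell(1,1) a: {A,T1}  orig:{A}
  cell(2,2) b: {B,S,T0}  orig:{B,S}
  cell(3,3) b: {B,S,T0}  orig:{B,S}
  cell(0,1) ba: {S}
  cell(1,2) ab: {C,S}
  cell(2,3) bb: {C}
  cell(0,2) bab: {C,S}
  cell(1,3) abb: {C}
  cell(0,3) babb: {C,S}

S ∈ T[0,3] ⇒ YES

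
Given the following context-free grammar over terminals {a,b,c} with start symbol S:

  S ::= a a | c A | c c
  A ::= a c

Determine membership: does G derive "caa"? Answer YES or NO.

Convert to CNF:
  S -> T0 T0 | T1 A | T1 T1
  A -> T0 T1
  T0 -> a
  T1 -> c

CYK table (by increasing span):
  T[0,0] 'c' = {T1}  orig:{}
  T[1,1] 'a' = {T0}  orig:{}
  T[2,2] 'a' = {T0}  orig:{}
  T[0,1] 'ca' = ∅
  T[1,2] 'aa' = {S}
  T[0,2] 'caa' = ∅

S ∉ T[0,2] ⇒ NO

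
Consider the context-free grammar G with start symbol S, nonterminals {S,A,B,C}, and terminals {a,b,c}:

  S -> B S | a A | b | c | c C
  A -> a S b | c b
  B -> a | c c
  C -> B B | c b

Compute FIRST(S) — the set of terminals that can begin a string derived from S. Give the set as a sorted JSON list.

FIRST sets, iterate to fixpoint:
iter 1:
  A via A→a S b: +{a}
  A via A→c b: +{c}
  B via B→a: +{a}
  B via B→c c: +{c}
  C via C→B B: +{a,c}
  S via S→B S: +{a,c}
  S via S→b: +{b}
  FIRST(S)={a,b,c}  FIRST(A)={a,c}  FIRST(B)={a,c}  FIRST(C)={a,c}
iter 2: done
  FIRST(S)={a,b,c}  FIRST(A)={a,c}  FIRST(B)={a,c}  FIRST(C)={a,c}

FIRST(S) = ["a", "b", "c"]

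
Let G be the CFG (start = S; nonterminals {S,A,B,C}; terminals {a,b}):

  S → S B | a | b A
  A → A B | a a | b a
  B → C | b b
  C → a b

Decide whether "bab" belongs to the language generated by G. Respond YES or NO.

CNF form of G:
  S -> S B | T1 A | a
  A -> A B | T0 T0 | T1 T0
  B -> T0 T1 | T1 T1
  C -> T0 T1
  T0 -> a
  T1 -> b

CYK table (by increasing span):
  T[0,0] 'b' = {T1}  orig:{}
  T[1,1] 'a' = {S,T0}  orig:{S}
  T[2,2] 'b' = {T1}  orig:{}
  T[0,1] 'ba' = {A}
  T[1,2] 'ab' = {B,C}
  T[0,2] 'bab' = ∅

S ∉ T[0,2] ⇒ NO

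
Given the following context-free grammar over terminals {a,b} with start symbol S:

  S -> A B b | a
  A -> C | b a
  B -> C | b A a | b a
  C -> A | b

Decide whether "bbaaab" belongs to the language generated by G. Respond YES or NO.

CNF form of G:
  S -> A X3 | a
  A -> T0 T1 | b
  B -> T0 T1 | T0 X2 | b
  C -> T0 T1 | b
  T0 -> b
  T1 -> a
  X2 -> A T1
  X3 -> B T0

CYK fill:
  cell(0,0) b: {A,B,C,T0}  orig:{A,B,C}
  cell(1,1) b: {A,B,C,T0}  orig:{A,B,C}
  cell(2,2) a: {S,T1}  orig:{S}
  cell(3,3) a: {S,T1}  orig:{S}
  cell(4,4) a: {S,T1}  orig:{S}
  cell(5,5) b: {A,B,C,T0}  orig:{A,B,C}
  cell(0,1) bb: {X3}  orig:{}
  cell(1,2) ba: {A,B,C,X2}  orig:{A,B,C}
  cell(2,3) aa: ∅
  cell(3,4) aa: ∅
  cell(4,5) ab: ∅
  cell(0,2) bba: {B}
  cell(1,3) baa: {X2}  orig:{}
  cell(2,4) aaa: ∅
  cell(3,5) aab: ∅
  cell(0,3) bbaa: {B}
  cell(1,4) baaa: ∅
  cell(2,5) aaab: ∅
  cell(0,4) bbaaa: ∅
  cell(1,5) baaab: ∅
  cell(0,5) bbaaab: ∅

S ∉ T[0,5] ⇒ NO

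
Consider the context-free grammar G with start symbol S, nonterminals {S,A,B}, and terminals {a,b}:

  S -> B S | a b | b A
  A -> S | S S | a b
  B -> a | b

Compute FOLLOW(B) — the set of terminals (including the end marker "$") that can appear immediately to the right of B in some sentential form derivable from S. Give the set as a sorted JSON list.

FIRST iteration:
[1]
  A via A→a b: +{a}
  B via B→a: +{a}
  B via B→b: +{b}
  S via S→B S: +{a,b}
  FIRST[S]={a,b}  FIRST[A]={a}  FIRST[B]={a,b}
[2]
  A via A→S: +{b}
  FIRST[S]={a,b}  FIRST[A]={a,b}  FIRST[B]={a,b}
[3] (stable)
  FIRST[S]={a,b}  FIRST[A]={a,b}  FIRST[B]={a,b}

Compute FOLLOW by fixpoint:
seed FOLLOW(S) with $
iter 1:
  A→S S: FOLLOW(S) ⊇ FIRST(S) = {a,b}; new: +{a,b}
  S→B S: FOLLOW(B) ⊇ FIRST(S) = {a,b}; new: +{a,b}
  S→b A: FOLLOW(A) ⊇ FOLLOW(S) ⊇ {$,a,b}; new: +{$,a,b}
  S: {$,a,b}  A: {$,a,b}  B: {a,b}
iter 2: done
  S: {$,a,b}  A: {$,a,b}  B: {a,b}

FOLLOW(B) = ["a", "b"]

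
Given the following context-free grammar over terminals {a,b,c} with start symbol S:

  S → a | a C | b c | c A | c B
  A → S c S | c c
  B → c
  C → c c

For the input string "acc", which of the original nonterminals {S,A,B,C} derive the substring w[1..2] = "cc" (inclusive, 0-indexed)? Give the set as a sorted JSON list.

CNF form of G:
  S -> T0 A | T0 B | T1 C | T2 T0 | a
  A -> S X3 | T0 T0
  B -> c
  C -> T0 T0
  T0 -> c
  T1 -> a
  T2 -> b
  X3 -> T0 S

CYK fill, restricted to cells inside w[1..2]:
  cell(1,1) c: {B,T0}  orig:{B}
  cell(2,2) c: {B,T0}  orig:{B}
  cell(1,2) cc: {A,C,S}

Original NTs in T[1,2] deriving "cc": ["A", "C", "S"]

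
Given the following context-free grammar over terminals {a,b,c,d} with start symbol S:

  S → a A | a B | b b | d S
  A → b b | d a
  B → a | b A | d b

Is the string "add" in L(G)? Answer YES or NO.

CNF form of G:
  S -> T0 T0 | T1 S | T2 A | T2 B
  A -> T0 T0 | T1 T2
  B -> T0 A | T1 T0 | a
  T0 -> b
  T1 -> d
  T2 -> a

CYK table (by increasing span):
  cell(0,0) a: {B,T2}  orig:{B}
  cell(1,1) d: {T1}  orig:{}
  cell(2,2) d: {T1}  orig:{}
  cell(0,1) ad: ∅
  cell(1,2) dd: ∅
  cell(0,2) add: ∅

S ∉ T[0,2] ⇒ NO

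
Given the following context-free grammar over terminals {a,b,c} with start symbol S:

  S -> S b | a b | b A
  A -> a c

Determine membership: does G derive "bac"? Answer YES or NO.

Convert to CNF:
  S -> S T2 | T0 T2 | T2 A
  A -> T0 T1
  T0 -> a
  T1 -> c
  T2 -> b

CYK fill:
  [0..0]={T2}  "b"  orig:{}
  [1..1]={T0}  "a"  orig:{}
  [2..2]={T1}  "c"  orig:{}
  [0..1]=∅  "ba"
  [1..2]={A}  "ac"
  [0..2]={S}  "bac"

S ∈ T[0,2] ⇒ YES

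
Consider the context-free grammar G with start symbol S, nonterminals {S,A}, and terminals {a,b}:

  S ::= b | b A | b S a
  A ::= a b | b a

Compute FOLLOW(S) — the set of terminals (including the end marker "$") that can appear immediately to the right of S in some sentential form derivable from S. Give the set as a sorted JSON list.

FIRST sets, iterate to fixpoint:
round 1:
  A via A→a b: +{a}
  A via A→b a: +{b}
  S via S→b: +{b}
  S: {b}  A: {a,b}
round 2: (stable)
  S: {b}  A: {a,b}

FOLLOW sets:
seed FOLLOW(S) with $
pass 1:
  S→b A: FOLLOW(A) ⊇ FOLLOW(S) ⊇ {$}; new: +{$}
  S→b S a: FOLLOW(S) ⊇ FIRST(a) = {a}; new: +{a}
  FOLLOW(S)={$,a}  FOLLOW(A)={$}
pass 2:
  S→b A: FOLLOW(A) ⊇ FOLLOW(S) ⊇ {$,a}; new: +{a}
  FOLLOW(S)={$,a}  FOLLOW(A)={$,a}
pass 3: — fixpoint
  FOLLOW(S)={$,a}  FOLLOW(A)={$,a}

FOLLOW(S) = ["$", "a"]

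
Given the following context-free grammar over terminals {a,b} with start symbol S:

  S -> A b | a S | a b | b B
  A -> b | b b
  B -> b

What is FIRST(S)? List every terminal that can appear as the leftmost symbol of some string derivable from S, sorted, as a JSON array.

FIRST iteration:
pass 1:
  A via A→b: +{b}
  B via B→b: +{b}
  S via S→A b: +{b}
  S via S→a S: +{a}
  FIRST[S]={a,b}  FIRST[A]={b}  FIRST[B]={b}
pass 2: done
  FIRST[S]={a,b}  FIRST[A]={b}  FIRST[B]={b}

FIRST(S) = ["a", "b"]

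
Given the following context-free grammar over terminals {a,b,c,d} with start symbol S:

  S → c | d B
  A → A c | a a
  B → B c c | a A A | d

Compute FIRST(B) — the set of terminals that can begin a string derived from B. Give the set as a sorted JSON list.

FIRST iteration:
iter 1:
  A via A→a a: +{a}
  B via B→a A A: +{a}
  B via B→d: +{d}
  S via S→c: +{c}
  S via S→d B: +{d}
  S: {c,d}  A: {a}  B: {a,d}
iter 2: (stable)
  S: {c,d}  A: {a}  B: {a,d}

FIRST(B) = ["a", "d"]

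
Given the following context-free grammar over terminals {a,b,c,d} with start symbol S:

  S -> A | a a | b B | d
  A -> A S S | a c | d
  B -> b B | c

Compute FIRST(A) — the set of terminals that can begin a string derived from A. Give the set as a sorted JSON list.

FIRST iteration:
iter 1:
  A via A→a c: +{a}
  A via A→d: +{d}
  B via B→b B: +{b}
  B via B→c: +{c}
  S via S→A: +{a,d}
  S via S→b B: +{b}
  FIRST(S)={a,b,d}  FIRST(A)={a,d}  FIRST(B)={b,c}
iter 2: (no change)
  FIRST(S)={a,b,d}  FIRST(A)={a,d}  FIRST(B)={b,c}

FIRST(A) = ["a", "d"]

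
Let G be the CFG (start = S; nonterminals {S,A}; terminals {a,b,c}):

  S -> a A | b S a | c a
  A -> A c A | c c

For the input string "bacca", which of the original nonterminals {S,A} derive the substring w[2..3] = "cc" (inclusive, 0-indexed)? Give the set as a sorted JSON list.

Convert to CNF:
  S -> T0 T1 | T1 A | T2 X4
  A -> A X3 | T0 T0
  T0 -> c
  T1 -> a
  T2 -> b
  X3 -> T0 A
  X4 -> S T1

Fill CYK table bottom-up (cells [i..j] with 2 ≤ i ≤ j ≤ 3 only):
  T[2,2] 'c' = {T0}  orig:{}
  T[3,3] 'c' = {T0}  orig:{}
  T[2,3] 'cc' = {A}

Original NTs in T[2,3] deriving "cc": ["A"]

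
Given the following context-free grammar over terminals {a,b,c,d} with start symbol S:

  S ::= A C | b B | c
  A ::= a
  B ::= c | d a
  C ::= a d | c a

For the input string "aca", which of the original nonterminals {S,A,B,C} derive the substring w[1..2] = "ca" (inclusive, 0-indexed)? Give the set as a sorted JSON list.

CNF form of G:
  S -> A C | T3 B | c
  A -> a
  B -> T0 T1 | c
  C -> T1 T0 | T2 T1
  T0 -> d
  T1 -> a
  T2 -> c
  T3 -> b

Fill CYK table bottom-up (cells [i..j] with 1 ≤ i ≤ j ≤ 2 only):
  T[1,1] 'c' = {B,S,T2}  orig:{B,S}
  T[2,2] 'a' = {A,T1}  orig:{A}
  T[1,2] 'ca' = {C}

Original NTs in T[1,2] deriving "ca": ["C"]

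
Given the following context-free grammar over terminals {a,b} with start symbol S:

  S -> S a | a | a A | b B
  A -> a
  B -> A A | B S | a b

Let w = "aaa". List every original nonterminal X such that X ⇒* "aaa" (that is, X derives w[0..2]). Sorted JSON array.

Convert to CNF:
  S -> S T0 | T0 A | T1 B | a
  A -> a
  B -> A A | B S | T0 T1
  T0 -> a
  T1 -> b

Fill CYK table bottom-up — only the sub-triangle for w[0..2]:
  [0..0]={A,S,T0}  "a"  orig:{A,S}
  [1..1]={A,S,T0}  "a"  orig:{A,S}
  [2..2]={A,S,T0}  "a"  orig:{A,S}
  [0..1]={B,S}  "aa"
  [1..2]={B,S}  "aa"
  [0..2]={B,S}  "aaa"

Original NTs in T[0,2] deriving "aaa": ["B", "S"]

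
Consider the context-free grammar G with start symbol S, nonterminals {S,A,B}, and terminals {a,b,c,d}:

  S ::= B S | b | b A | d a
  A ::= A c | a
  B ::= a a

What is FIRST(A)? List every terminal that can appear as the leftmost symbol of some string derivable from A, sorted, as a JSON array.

FIRST sets, iterate to fixpoint:
[1]
  A via A→a: +{a}
  B via B→a a: +{a}
  S via S→B S: +{a}
  S via S→b: +{b}
  S via S→d a: +{d}
  FIRST[S]={a,b,d}  FIRST[A]={a}  FIRST[B]={a}
[2] (stable)
  FIRST[S]={a,b,d}  FIRST[A]={a}  FIRST[B]={a}

FIRST(A) = ["a"]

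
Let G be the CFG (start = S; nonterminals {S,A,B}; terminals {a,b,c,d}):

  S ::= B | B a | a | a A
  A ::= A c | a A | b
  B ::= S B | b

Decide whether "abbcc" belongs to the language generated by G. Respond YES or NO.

CNF form of G:
  S -> B T1 | S B | T1 A | a | b
  A -> A T0 | T1 A | b
  B -> S B | b
  T0 -> c
  T1 -> a

CYK fill:
  cell(0,0) a: {S,T1}  orig:{S}
  cell(1,1) b: {A,B,S}
  cell(2,2) b: {A,B,S}
  cell(3,3) c: {T0}  orig:{}
  cell(4,4) c: {T0}  orig:{}
  cell(0,1) ab: {A,B,S}
  cell(1,2) bb: {B,S}
  cell(2,3) bc: {A}
  cell(3,4) cc: ∅
  cell(0,2) abb: {B,S}
  cell(1,3) bbc: ∅
  cell(2,4) bcc: {A}
  cell(0,3) abbc: ∅
  cell(1,4) bbcc: ∅
  cell(0,4) abbcc: ∅

S ∉ T[0,4] ⇒ NO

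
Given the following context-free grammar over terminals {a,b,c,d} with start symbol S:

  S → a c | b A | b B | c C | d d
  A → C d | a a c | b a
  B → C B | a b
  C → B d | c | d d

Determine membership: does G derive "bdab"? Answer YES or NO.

CNF form of G:
  S -> T0 T0 | T1 T2 | T2 C | T3 A | T3 B
  A -> C T0 | T1 X4 | T3 T1
  B -> C B | T1 T3
  C -> B T0 | T0 T0 | c
  T0 -> d
  T1 -> a
  T2 -> c
  T3 -> b
  X4 -> T1 T2

CYK table (by increasing span):
  cell(0,0) b: {T3}  orig:{}
  cell(1,1) d: {T0}  orig:{}
  cell(2,2) a: {T1}  orig:{}
  cell(3,3) b: {T3}  orig:{}
  cell(0,1) bd: ∅
  cell(1,2) da: ∅
  cell(2,3) ab: {B}
  cell(0,2) bda: ∅
  cell(1,3) dab: ∅
  cell(0,3) bdab: ∅

S ∉ T[0,3] ⇒ NO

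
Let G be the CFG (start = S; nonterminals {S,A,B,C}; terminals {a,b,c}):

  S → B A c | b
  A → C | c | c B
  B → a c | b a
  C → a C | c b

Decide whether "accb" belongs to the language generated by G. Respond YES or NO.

CNF form of G:
  S -> B X3 | b
  A -> T0 C | T1 B | T1 T2 | c
  B -> T0 T1 | T2 T0
  C -> T0 C | T1 T2
  T0 -> a
  T1 -> c
  T2 -> b
  X3 -> A T1

Fill CYK table bottom-up:
  cell(0,0) a: {T0}  orig:{}
  cell(1,1) c: {A,T1}  orig:{A}
  cell(2,2) c: {A,T1}  orig:{A}
  cell(3,3) b: {S,T2}  orig:{S}
  cell(0,1) ac: {B}
  cell(1,2) cc: {X3}  orig:{}
  cell(2,3) cb: {A,C}
  cell(0,2) acc: ∅
  cell(1,3) ccb: ∅
  cell(0,3) accb: ∅

S ∉ T[0,3] ⇒ NO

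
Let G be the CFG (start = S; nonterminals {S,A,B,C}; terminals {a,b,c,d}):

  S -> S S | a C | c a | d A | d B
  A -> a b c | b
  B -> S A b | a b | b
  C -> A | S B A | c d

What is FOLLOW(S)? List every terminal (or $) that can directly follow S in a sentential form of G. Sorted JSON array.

FIRST sets, iterate to fixpoint:
iter 1:
  A via A→a b c: +{a}
  A via A→b: +{b}
  B via B→a b: +{a}
  B via B→b: +{b}
  C via C→A: +{a,b}
  C via C→c d: +{c}
  S via S→a C: +{a}
  S via S→c a: +{c}
  S via S→d A: +{d}
  FIRST[S]={a,c,d}  FIRST[A]={a,b}  FIRST[B]={a,b}  FIRST[C]={a,b,c}
iter 2:
  B via B→S A b: +{c,d}
  C via C→S B A: +{d}
  FIRST[S]={a,c,d}  FIRST[A]={a,b}  FIRST[B]={a,b,c,d}  FIRST[C]={a,b,c,d}
iter 3: (stable)
  FIRST[S]={a,c,d}  FIRST[A]={a,b}  FIRST[B]={a,b,c,d}  FIRST[C]={a,b,c,d}

FOLLOW iteration:
FOLLOW(S) := {$}
round 1:
  B→S A b: FOLLOW(S) ⊇ FIRST(A) = {a,b}; new: +{a,b}
  B→S A b: FOLLOW(A) ⊇ FIRST(b) = {b}; new: +{b}
  C→S B A: FOLLOW(S) ⊇ FIRST(B) = {a,b,c,d}; new: +{c,d}
  C→S B A: FOLLOW(B) ⊇ FIRST(A) = {a,b}; new: +{a,b}
  S→a C: FOLLOW(C) ⊇ FOLLOW(S) ⊇ {$,a,b,c,d}; new: +{$,a,b,c,d}
  S→d A: FOLLOW(A) ⊇ FOLLOW(S) ⊇ {$,a,b,c,d}; new: +{$,a,c,d}
  S→d B: FOLLOW(B) ⊇ FOLLOW(S) ⊇ {$,a,b,c,d}; new: +{$,c,d}
  FOLLOW(S)={$,a,b,c,d}  FOLLOW(A)={$,a,b,c,d}  FOLLOW(B)={$,a,b,c,d}  FOLLOW(C)={$,a,b,c,d}
round 2: (stable)
  FOLLOW(S)={$,a,b,c,d}  FOLLOW(A)={$,a,b,c,d}  FOLLOW(B)={$,a,b,c,d}  FOLLOW(C)={$,a,b,c,d}

FOLLOW(S) = ["$", "a", "b", "c", "d"]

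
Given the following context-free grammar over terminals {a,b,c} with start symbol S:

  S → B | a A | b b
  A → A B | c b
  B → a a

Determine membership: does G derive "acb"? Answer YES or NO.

CNF form of G:
  S -> T1 T1 | T2 A | T2 T2
  A -> A B | T0 T1
  B -> T2 T2
  T0 -> c
  T1 -> b
  T2 -> a

Fill CYK table bottom-up:
  cell(0,0) a: {T2}  orig:{}
  cell(1,1) c: {T0}  orig:{}
  cell(2,2) b: {T1}  orig:{}
  cell(0,1) ac: ∅
  cell(1,2) cb: {A}
  cell(0,2) acb: {S}

S ∈ T[0,2] ⇒ YES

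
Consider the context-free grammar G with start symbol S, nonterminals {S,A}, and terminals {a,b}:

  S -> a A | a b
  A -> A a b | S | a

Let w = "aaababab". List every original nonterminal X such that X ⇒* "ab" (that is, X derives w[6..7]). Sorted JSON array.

Convert to CNF:
  S -> T0 A | T0 T1
  A -> A X2 | T0 A | T0 T1 | a
  T0 -> a
  T1 -> b
  X2 -> T0 T1

Fill CYK table bottom-up (cells [i..j] with 6 ≤ i ≤ j ≤ 7 only):
  [6..6]={A,T0}  "a"  orig:{A}
  [7..7]={T1}  "b"  orig:{}
  [6..7]={A,S,X2}  "ab"  orig:{A,S}

Original NTs in T[6,7] deriving "ab": ["A", "S"]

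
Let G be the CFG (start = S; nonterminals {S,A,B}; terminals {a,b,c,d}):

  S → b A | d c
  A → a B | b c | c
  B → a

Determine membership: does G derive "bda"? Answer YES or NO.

CNF form of G:
  S -> T1 A | T3 T2
  A -> T0 B | T1 T2 | c
  B -> a
  T0 -> a
  T1 -> b
  T2 -> c
  T3 -> d

Fill CYK table bottom-up:
  T[0,0] 'b' = {T1}  orig:{}
  T[1,1] 'd' = {T3}  orig:{}
  T[2,2] 'a' = {B,T0}  orig:{B}
  T[0,1] 'bd' = ∅
  T[1,2] 'da' = ∅
  T[0,2] 'bda' = ∅

S ∉ T[0,2] ⇒ NO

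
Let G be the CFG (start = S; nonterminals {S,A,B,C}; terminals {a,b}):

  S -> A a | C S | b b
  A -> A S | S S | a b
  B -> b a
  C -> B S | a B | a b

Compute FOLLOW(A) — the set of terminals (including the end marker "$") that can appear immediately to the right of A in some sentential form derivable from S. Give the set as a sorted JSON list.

Compute FIRST by fixpoint:
round 1:
  A via A→a b: +{a}
  B via B→b a: +{b}
  C via C→B S: +{b}
  C via C→a B: +{a}
  S via S→A a: +{a}
  S via S→C S: +{b}
  S: {a,b}  A: {a}  B: {b}  C: {a,b}
round 2:
  A via A→S S: +{b}
  S: {a,b}  A: {a,b}  B: {b}  C: {a,b}
round 3: done
  S: {a,b}  A: {a,b}  B: {b}  C: {a,b}

Compute FOLLOW by fixpoint:
FOLLOW(S) := {$}
iter 1:
  A→A S: FOLLOW(A) ⊇ FIRST(S) = {a,b}; new: +{a,b}
  A→A S: FOLLOW(S) ⊇ FOLLOW(A) ⊇ {a,b}; new: +{a,b}
  C→B S: FOLLOW(B) ⊇ FIRST(S) = {a,b}; new: +{a,b}
  S→C S: FOLLOW(C) ⊇ FIRST(S) = {a,b}; new: +{a,b}
  S: {$,a,b}  A: {a,b}  B: {a,b}  C: {a,b}
iter 2: (no change)
  S: {$,a,b}  A: {a,b}  B: {a,b}  C: {a,b}

FOLLOW(A) = ["a", "b"]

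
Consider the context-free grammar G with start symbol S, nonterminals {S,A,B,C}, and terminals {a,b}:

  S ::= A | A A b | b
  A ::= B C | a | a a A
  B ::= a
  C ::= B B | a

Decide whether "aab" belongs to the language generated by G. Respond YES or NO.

Convert to CNF:
  S -> A X3 | B C | T0 X4 | a | b
  A -> B C | T0 X2 | a
  B -> a
  C -> B B | a
  T0 -> a
  T1 -> b
  X2 -> T0 A
  X3 -> A T1
  X4 -> T0 A

CYK fill:
  [0..0]={A,B,C,S,T0}  "a"  orig:{A,B,C,S}
  [1..1]={A,B,C,S,T0}  "a"  orig:{A,B,C,S}
  [2..2]={S,T1}  "b"  orig:{S}
  [0..1]={A,C,S,X2,X4}  "aa"  orig:{A,C,S}
  [1..2]={X3}  "ab"  orig:{}
  [0..2]={S,X3}  "aab"  orig:{S}

S ∈ T[0,2] ⇒ YES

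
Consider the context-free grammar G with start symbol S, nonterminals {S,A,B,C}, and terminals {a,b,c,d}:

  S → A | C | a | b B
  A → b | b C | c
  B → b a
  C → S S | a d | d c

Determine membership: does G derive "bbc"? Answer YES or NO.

Convert to CNF:
  S -> S S | T0 B | T0 C | T1 T2 | T2 T3 | a | b | c
  A -> T0 C | b | c
  B -> T0 T1
  C -> S S | T1 T2 | T2 T3
  T0 -> b
  T1 -> a
  T2 -> d
  T3 -> c

CYK fill:
  [0..0]={A,S,T0}  "b"  orig:{A,S}
  [1..1]={A,S,T0}  "b"  orig:{A,S}
  [2..2]={A,S,T3}  "c"  orig:{A,S}
  [0..1]={C,S}  "bb"
  [1..2]={C,S}  "bc"
  [0..2]={A,C,S}  "bbc"

S ∈ T[0,2] ⇒ YES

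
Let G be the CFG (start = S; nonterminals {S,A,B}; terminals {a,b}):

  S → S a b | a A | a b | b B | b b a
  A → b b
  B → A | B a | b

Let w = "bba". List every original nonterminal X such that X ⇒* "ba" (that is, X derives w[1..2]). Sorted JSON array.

CNF form of G:
  S -> S X2 | T0 B | T0 X3 | T1 A | T1 T0
  A -> T0 T0
  B -> B T1 | T0 T0 | b
  T0 -> b
  T1 -> a
  X2 -> T1 T0
  X3 -> T0 T1

Fill CYK table bottom-up (cells [i..j] with 1 ≤ i ≤ j ≤ 2 only):
  cell(1,1) b: {B,T0}  orig:{B}
  cell(2,2) a: {T1}  orig:{}
  cell(1,2) ba: {B,X3}  orig:{B}

Original NTs in T[1,2] deriving "ba": ["B"]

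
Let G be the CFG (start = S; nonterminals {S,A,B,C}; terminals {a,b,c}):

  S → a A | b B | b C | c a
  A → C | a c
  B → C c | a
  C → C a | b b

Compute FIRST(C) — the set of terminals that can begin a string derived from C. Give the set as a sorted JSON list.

FIRST sets, iterate to fixpoint:
round 1:
  A via A→a c: +{a}
  B via B→a: +{a}
  C via C→b b: +{b}
  S via S→a A: +{a}
  S via S→b B: +{b}
  S via S→c a: +{c}
  FIRST[S]={a,b,c}  FIRST[A]={a}  FIRST[B]={a}  FIRST[C]={b}
round 2:
  A via A→C: +{b}
  B via B→C c: +{b}
  FIRST[S]={a,b,c}  FIRST[A]={a,b}  FIRST[B]={a,b}  FIRST[C]={b}
round 3: (no change)
  FIRST[S]={a,b,c}  FIRST[A]={a,b}  FIRST[B]={a,b}  FIRST[C]={b}

FIRST(C) = ["b"]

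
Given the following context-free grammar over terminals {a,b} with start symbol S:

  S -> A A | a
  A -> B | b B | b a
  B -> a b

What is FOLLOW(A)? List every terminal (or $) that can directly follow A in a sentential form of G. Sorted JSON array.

Compute FIRST by fixpoint:
pass 1:
  A via A→b B: +{b}
  B via B→a b: +{a}
  S via S→A A: +{b}
  S via S→a: +{a}
  FIRST(S)={a,b}  FIRST(A)={b}  FIRST(B)={a}
pass 2:
  A via A→B: +{a}
  FIRST(S)={a,b}  FIRST(A)={a,b}  FIRST(B)={a}
pass 3: (no change)
  FIRST(S)={a,b}  FIRST(A)={a,b}  FIRST(B)={a}

Compute FOLLOW by fixpoint:
FOLLOW(S) := {$}
pass 1:
  S→A A: FOLLOW(A) ⊇ FIRST(A) = {a,b}; new: +{a,b}
  S→A A: FOLLOW(A) ⊇ FOLLOW(S) ⊇ {$}; new: +{$}
  S: {$}  A: {$,a,b}  B: {}
pass 2:
  A→B: FOLLOW(B) ⊇ FOLLOW(A) ⊇ {$,a,b}; new: +{$,a,b}
  S: {$}  A: {$,a,b}  B: {$,a,b}
pass 3: (no change)
  S: {$}  A: {$,a,b}  B: {$,a,b}

FOLLOW(A) = ["$", "a", "b"]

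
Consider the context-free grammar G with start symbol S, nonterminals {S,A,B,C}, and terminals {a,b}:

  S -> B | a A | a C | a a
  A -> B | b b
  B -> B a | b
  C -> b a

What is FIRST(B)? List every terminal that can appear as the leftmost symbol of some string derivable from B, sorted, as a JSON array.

FIRST sets, iterate to fixpoint:
pass 1:
  A via A→b b: +{b}
  B via B→b: +{b}
  C via C→b a: +{b}
  S via S→B: +{b}
  S via S→a A: +{a}
  FIRST[S]={a,b}  FIRST[A]={b}  FIRST[B]={b}  FIRST[C]={b}
pass 2: done
  FIRST[S]={a,b}  FIRST[A]={b}  FIRST[B]={b}  FIRST[C]={b}

FIRST(B) = ["b"]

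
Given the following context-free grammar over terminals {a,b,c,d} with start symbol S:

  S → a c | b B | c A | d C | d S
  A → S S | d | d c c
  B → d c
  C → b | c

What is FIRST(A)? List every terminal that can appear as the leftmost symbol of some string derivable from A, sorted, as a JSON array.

FIRST iteration:
[1]
  A via A→d: +{d}
  B via B→d c: +{d}
  C via C→b: +{b}
  C via C→c: +{c}
  S via S→a c: +{a}
  S via S→b B: +{b}
  S via S→c A: +{c}
  S via S→d C: +{d}
  FIRST[S]={a,b,c,d}  FIRST[A]={d}  FIRST[B]={d}  FIRST[C]={b,c}
[2]
  A via A→S S: +{a,b,c}
  FIRST[S]={a,b,c,d}  FIRST[A]={a,b,c,d}  FIRST[B]={d}  FIRST[C]={b,c}
[3] (stable)
  FIRST[S]={a,b,c,d}  FIRST[A]={a,b,c,d}  FIRST[B]={d}  FIRST[C]={b,c}

FIRST(A) = ["a", "b", "c", "d"]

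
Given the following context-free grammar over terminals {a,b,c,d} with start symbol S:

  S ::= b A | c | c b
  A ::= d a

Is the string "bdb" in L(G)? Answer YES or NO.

Convert to CNF:
  S -> T2 A | T3 T2 | c
  A -> T0 T1
  T0 -> d
  T1 -> a
  T2 -> b
  T3 -> c

CYK fill:
  T[0,0] 'b' = {T2}  orig:{}
  T[1,1] 'd' = {T0}  orig:{}
  T[2,2] 'b' = {T2}  orig:{}
  T[0,1] 'bd' = ∅
  T[1,2] 'db' = ∅
  T[0,2] 'bdb' = ∅

S ∉ T[0,2] ⇒ NO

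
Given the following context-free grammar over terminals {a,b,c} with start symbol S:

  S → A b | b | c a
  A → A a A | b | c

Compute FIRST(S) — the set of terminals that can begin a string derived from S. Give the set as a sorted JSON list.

FIRST iteration:
pass 1:
  A via A→b: +{b}
  A via A→c: +{c}
  S via S→A b: +{b,c}
  FIRST(S)={b,c}  FIRST(A)={b,c}
pass 2: (stable)
  FIRST(S)={b,c}  FIRST(A)={b,c}

FIRST(S) = ["b", "c"]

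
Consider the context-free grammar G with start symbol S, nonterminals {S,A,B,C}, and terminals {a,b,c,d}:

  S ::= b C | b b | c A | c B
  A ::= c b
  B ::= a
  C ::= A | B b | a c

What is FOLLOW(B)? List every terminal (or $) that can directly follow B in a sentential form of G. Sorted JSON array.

Compute FIRST by fixpoint:
round 1:
  A via A→c b: +{c}
  B via B→a: +{a}
  C via C→A: +{c}
  C via C→B b: +{a}
  S via S→b C: +{b}
  S via S→c A: +{c}
  FIRST[S]={b,c}  FIRST[A]={c}  FIRST[B]={a}  FIRST[C]={a,c}
round 2: (stable)
  FIRST[S]={b,c}  FIRST[A]={c}  FIRST[B]={a}  FIRST[C]={a,c}

FOLLOW sets:
FOLLOW(S) := {$}
iter 1:
  C→B b: FOLLOW(B) ⊇ FIRST(b) = {b}; new: +{b}
  S→b C: FOLLOW(C) ⊇ FOLLOW(S) ⊇ {$}; new: +{$}
  S→c A: FOLLOW(A) ⊇ FOLLOW(S) ⊇ {$}; new: +{$}
  S→c B: FOLLOW(B) ⊇ FOLLOW(S) ⊇ {$}; new: +{$}
  FOLLOW[S]={$}  FOLLOW[A]={$}  FOLLOW[B]={$,b}  FOLLOW[C]={$}
iter 2: — fixpoint
  FOLLOW[S]={$}  FOLLOW[A]={$}  FOLLOW[B]={$,b}  FOLLOW[C]={$}

FOLLOW(B) = ["$", "b"]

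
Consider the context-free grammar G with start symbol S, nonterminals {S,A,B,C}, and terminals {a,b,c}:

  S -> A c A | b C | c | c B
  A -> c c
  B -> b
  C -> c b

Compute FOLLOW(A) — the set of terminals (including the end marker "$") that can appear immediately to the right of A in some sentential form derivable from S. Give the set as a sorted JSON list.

FIRST sets, iterate to fixpoint:
pass 1:
  A via A→c c: +{c}
  B via B→b: +{b}
  C via C→c b: +{c}
  S via S→A c A: +{c}
  S via S→b C: +{b}
  S: {b,c}  A: {c}  B: {b}  C: {c}
pass 2: done
  S: {b,c}  A: {c}  B: {b}  C: {c}

FOLLOW sets:
initialize: $ ∈ FOLLOW(S)
round 1:
  S→A c A: FOLLOW(A) ⊇ FIRST(c) = {c}; new: +{c}
  S→A c A: FOLLOW(A) ⊇ FOLLOW(S) ⊇ {$}; new: +{$}
  S→b C: FOLLOW(C) ⊇ FOLLOW(S) ⊇ {$}; new: +{$}
  S→c B: FOLLOW(B) ⊇ FOLLOW(S) ⊇ {$}; new: +{$}
  FOLLOW(S)={$}  FOLLOW(A)={$,c}  FOLLOW(B)={$}  FOLLOW(C)={$}
round 2: — fixpoint
  FOLLOW(S)={$}  FOLLOW(A)={$,c}  FOLLOW(B)={$}  FOLLOW(C)={$}

FOLLOW(A) = ["$", "c"]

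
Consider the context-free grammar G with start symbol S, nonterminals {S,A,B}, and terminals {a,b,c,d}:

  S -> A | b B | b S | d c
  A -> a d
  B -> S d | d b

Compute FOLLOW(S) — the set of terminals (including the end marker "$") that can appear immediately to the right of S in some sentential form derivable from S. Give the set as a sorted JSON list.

FIRST sets, iterate to fixpoint:
round 1:
  A via A→a d: +{a}
  B via B→d b: +{d}
  S via S→A: +{a}
  S via S→b B: +{b}
  S via S→d c: +{d}
  S: {a,b,d}  A: {a}  B: {d}
round 2:
  B via B→S d: +{a,b}
  S: {a,b,d}  A: {a}  B: {a,b,d}
round 3: (stable)
  S: {a,b,d}  A: {a}  B: {a,b,d}

FOLLOW iteration:
seed FOLLOW(S) with $
pass 1:
  B→S d: FOLLOW(S) ⊇ FIRST(d) = {d}; new: +{d}
  S→A: FOLLOW(A) ⊇ FOLLOW(S) ⊇ {$,d}; new: +{$,d}
  S→b B: FOLLOW(B) ⊇ FOLLOW(S) ⊇ {$,d}; new: +{$,d}
  FOLLOW(S)={$,d}  FOLLOW(A)={$,d}  FOLLOW(B)={$,d}
pass 2: (stable)
  FOLLOW(S)={$,d}  FOLLOW(A)={$,d}  FOLLOW(B)={$,d}

FOLLOW(S) = ["$", "d"]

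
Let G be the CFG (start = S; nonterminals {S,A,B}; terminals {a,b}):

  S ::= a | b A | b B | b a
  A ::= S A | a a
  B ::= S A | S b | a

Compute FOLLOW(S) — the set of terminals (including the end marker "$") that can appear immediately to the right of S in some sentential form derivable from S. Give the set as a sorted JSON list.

FIRST iteration:
pass 1:
  A via A→a a: +{a}
  B via B→a: +{a}
  S via S→a: +{a}
  S via S→b A: +{b}
  S: {a,b}  A: {a}  B: {a}
pass 2:
  A via A→S A: +{b}
  B via B→S A: +{b}
  S: {a,b}  A: {a,b}  B: {a,b}
pass 3: done
  S: {a,b}  A: {a,b}  B: {a,b}

FOLLOW iteration:
initialize: $ ∈ FOLLOW(S)
iter 1:
  A→S A: FOLLOW(S) ⊇ FIRST(A) = {a,b}; new: +{a,b}
  S→b A: FOLLOW(A) ⊇ FOLLOW(S) ⊇ {$,a,b}; new: +{$,a,b}
  S→b B: FOLLOW(B) ⊇ FOLLOW(S) ⊇ {$,a,b}; new: +{$,a,b}
  FOLLOW(S)={$,a,b}  FOLLOW(A)={$,a,b}  FOLLOW(B)={$,a,b}
iter 2: (no change)
  FOLLOW(S)={$,a,b}  FOLLOW(A)={$,a,b}  FOLLOW(B)={$,a,b}

FOLLOW(S) = ["$", "a", "b"]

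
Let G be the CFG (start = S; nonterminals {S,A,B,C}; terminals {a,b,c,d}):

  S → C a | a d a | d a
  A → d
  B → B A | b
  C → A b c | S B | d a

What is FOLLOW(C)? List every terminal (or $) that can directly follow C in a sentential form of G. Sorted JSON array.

Compute FIRST by fixpoint:
pass 1:
  A via A→d: +{d}
  B via B→b: +{b}
  C via C→A b c: +{d}
  S via S→C a: +{d}
  S via S→a d a: +{a}
  FIRST[S]={a,d}  FIRST[A]={d}  FIRST[B]={b}  FIRST[C]={d}
pass 2:
  C via C→S B: +{a}
  FIRST[S]={a,d}  FIRST[A]={d}  FIRST[B]={b}  FIRST[C]={a,d}
pass 3: (stable)
  FIRST[S]={a,d}  FIRST[A]={d}  FIRST[B]={b}  FIRST[C]={a,d}

Compute FOLLOW by fixpoint:
FOLLOW(S) := {$}
[1]
  B→B A: FOLLOW(B) ⊇ FIRST(A) = {d}; new: +{d}
  B→B A: FOLLOW(A) ⊇ FOLLOW(B) ⊇ {d}; new: +{d}
  C→A b c: FOLLOW(A) ⊇ FIRST(b) = {b}; new: +{b}
  C→S B: FOLLOW(S) ⊇ FIRST(B) = {b}; new: +{b}
  S→C a: FOLLOW(C) ⊇ FIRST(a) = {a}; new: +{a}
  FOLLOW[S]={$,b}  FOLLOW[A]={b,d}  FOLLOW[B]={d}  FOLLOW[C]={a}
[2]
  C→S B: FOLLOW(B) ⊇ FOLLOW(C) ⊇ {a}; new: +{a}
  FOLLOW[S]={$,b}  FOLLOW[A]={b,d}  FOLLOW[B]={a,d}  FOLLOW[C]={a}
[3]
  B→B A: FOLLOW(A) ⊇ FOLLOW(B) ⊇ {a,d}; new: +{a}
  FOLLOW[S]={$,b}  FOLLOW[A]={a,b,d}  FOLLOW[B]={a,d}  FOLLOW[C]={a}
[4] done
  FOLLOW[S]={$,b}  FOLLOW[A]={a,b,d}  FOLLOW[B]={a,d}  FOLLOW[C]={a}

FOLLOW(C) = ["a"]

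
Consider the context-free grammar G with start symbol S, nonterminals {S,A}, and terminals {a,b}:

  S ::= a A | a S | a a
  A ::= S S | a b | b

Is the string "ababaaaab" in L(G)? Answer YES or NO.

CNF form of G:
  S -> T0 A | T0 S | T0 T0
  A -> S S | T0 T1 | b
  T0 -> a
  T1 -> b

Fill CYK table bottom-up:
  cell(0,0) a: {T0}  orig:{}
  cell(1,1) b: {A,T1}  orig:{A}
  cell(2,2) a: {T0}  orig:{}
  cell(3,3) b: {A,T1}  orig:{A}
  cell(4,4) a: {T0}  orig:{}
  cell(5,5) a: {T0}  orig:{}
  cell(6,6) a: {T0}  orig:{}
  cell(7,7) a: {T0}  orig:{}
  cell(8,8) b: {A,T1}  orig:{A}
  cell(0,1) ab: {A,S}
  cell(1,2) ba: ∅
  cell(2,3) ab: {A,S}
  cell(3,4) ba: ∅
  cell(4,5) aa: {S}
  cell(5,6) aa: {S}
  cell(6,7) aa: {S}
  cell(7,8) ab: {A,S}
  cell(0,2) aba: ∅
  cell(1,3) bab: ∅
  cell(2,4) aba: ∅
  cell(3,5) baa: ∅
  cell(4,6) aaa: {S}
  cell(5,7) aaa: {S}
  cell(6,8) aab: {S}
  cell(0,3) abab: {A}
  cell(1,4) baba: ∅
  cell(2,5) abaa: {A}
  cell(3,6) baaa: ∅
  cell(4,7) aaaa: {A,S}
  cell(5,8) aaab: {A,S}
  cell(0,4) ababa: ∅
  cell(1,5) babaa: ∅
  cell(2,6) abaaa: {A}
  cell(3,7) baaaa: ∅
  cell(4,8) aaaab: {A,S}
  cell(0,5) ababaa: ∅
  cell(1,6) babaaa: ∅
  cell(2,7) abaaaa: {A}
  cell(3,8) baaaab: ∅
  cell(0,6) ababaaa: ∅
  cell(1,7) babaaaa: ∅
  cell(2,8) abaaaab: {A}
  cell(0,7) ababaaaa: ∅
  cell(1,8) babaaaab: ∅
  cell(0,8) ababaaaab: ∅

S ∉ T[0,8] ⇒ NO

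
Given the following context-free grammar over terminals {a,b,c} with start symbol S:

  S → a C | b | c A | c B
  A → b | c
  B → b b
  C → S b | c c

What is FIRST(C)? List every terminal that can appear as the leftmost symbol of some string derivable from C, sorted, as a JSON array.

FIRST sets, iterate to fixpoint:
pass 1:
  A via A→b: +{b}
  A via A→c: +{c}
  B via B→b b: +{b}
  C via C→c c: +{c}
  S via S→a C: +{a}
  S via S→b: +{b}
  S via S→c A: +{c}
  FIRST(S)={a,b,c}  FIRST(A)={b,c}  FIRST(B)={b}  FIRST(C)={c}
pass 2:
  C via C→S b: +{a,b}
  FIRST(S)={a,b,c}  FIRST(A)={b,c}  FIRST(B)={b}  FIRST(C)={a,b,c}
pass 3: (no change)
  FIRST(S)={a,b,c}  FIRST(A)={b,c}  FIRST(B)={b}  FIRST(C)={a,b,c}

FIRST(C) = ["a", "b", "c"]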